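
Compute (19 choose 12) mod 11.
8

Using Lucas' theorem:
Write n=19 and k=12 in base 11:
n in base 11: [1, 8]
k in base 11: [1, 1]
C(19,12) mod 11 = ∏ C(n_i, k_i) mod 11
Digit binomials (mod 11): C(1,1) = 1; C(8,1) = 8
Product: 1 × 8 = 8 ≡ 8 (mod 11)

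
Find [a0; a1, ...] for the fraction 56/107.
[0; 1, 1, 10, 5]

Euclidean algorithm steps:
56 = 0 × 107 + 56
107 = 1 × 56 + 51
56 = 1 × 51 + 5
51 = 10 × 5 + 1
5 = 5 × 1 + 0
Continued fraction: [0; 1, 1, 10, 5]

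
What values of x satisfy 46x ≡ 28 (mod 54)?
x ≡ 10 (mod 27)

gcd(46, 54) = 2, which divides 28, so solutions exist.
Divide through by 2: 23x ≡ 14 (mod 27).
Find 23^(-1) mod 27 by the extended Euclidean algorithm:
27 = 1 × 23 + 4  ⟹  4 = (1)·27 + (-1)·23
23 = 5 × 4 + 3  ⟹  3 = (-5)·27 + (6)·23
4 = 1 × 3 + 1  ⟹  1 = (6)·27 + (-7)·23
So (-7)·23 ≡ 1 (mod 27), i.e. 23^(-1) ≡ -7 ≡ 20 (mod 27).
x ≡ 20 × 14 = 280 ≡ 10 (mod 27).
Check: 46 × 10 = 460 ≡ 28 (mod 54).
x ≡ 10 (mod 27), giving 2 solutions mod 54.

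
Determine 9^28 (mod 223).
144

Repeated squaring. Binary of 28 = 11100.
9^1 ≡ 9 (mod 223); 9^2 ≡ 81 (mod 223); 9^4 ≡ 94 (mod 223); 9^8 ≡ 139 (mod 223); 9^16 ≡ 143 (mod 223)
9^28 = 9^4 × 9^8 × 9^16 ≡ 144 (mod 223)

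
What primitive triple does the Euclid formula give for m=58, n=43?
(1515, 4988, 5213)

Euclid's formula: a = m² - n², b = 2mn, c = m² + n²
m = 58, n = 43
a = 58² - 43² = 3364 - 1849 = 1515
b = 2 × 58 × 43 = 4988
c = 58² + 43² = 3364 + 1849 = 5213
Verification: 1515² + 4988² = 2295225 + 24880144 = 27175369 = 5213² ✓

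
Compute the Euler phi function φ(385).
240

385 = 5 × 7 × 11
φ(n) = n × ∏(1 - 1/p) for each prime p dividing n
φ(385) = 385 × (1 - 1/5) × (1 - 1/7) × (1 - 1/11) = 240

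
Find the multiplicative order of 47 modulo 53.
13

53 is prime, so ord(47) divides φ(53) = 52.
Divisors of 52: 1, 2, 4, 13, 26, 52.
Repeated squaring: 47^1 ≡ 47, 47^2 ≡ 36, 47^4 ≡ 24, 47^8 ≡ 46, 47^16 ≡ 49, 47^32 ≡ 16 (mod 53).
Test 47^d mod 53 for each divisor d in increasing order:
47^1 ≡ 47
47^2 ≡ 36
47^4 ≡ 24
47^13 = 47^8·47^4·47^1 ≡ 1  ← first divisor giving 1
The order is 13.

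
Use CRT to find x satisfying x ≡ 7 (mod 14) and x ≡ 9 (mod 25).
259

Using Chinese Remainder Theorem:
M = 14 × 25 = 350
M1 = 25, M2 = 14
y1 = 25^(-1) mod 14 = 9
y2 = 14^(-1) mod 25 = 9
x = (7×25×9 + 9×14×9) mod 350 = 259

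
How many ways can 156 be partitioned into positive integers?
73232243759

p(n) counts ways to write n as a sum of positive integers (order ignored).
Euler's pentagonal recurrence: p(k) = p(k-1) + p(k-2) - p(k-5) - p(k-7) + p(k-12) + p(k-15) - ... (offsets j(3j∓1)/2, signs ++--, p(0)=1, p(<0)=0).
DP table for k = 0..155: p(0)=1, p(1)=1, p(2)=2, p(3)=3, p(4)=5, p(5)=7, p(6)=11, p(7)=15, p(8)=22, p(9)=30, p(10)=42, p(11)=56, p(12)=77, p(13)=101, p(14)=135, p(15)=176, p(16)=231, p(17)=297, p(18)=385, p(19)=490, p(20)=627, p(21)=792, p(22)=1002, p(23)=1255, p(24)=1575, p(25)=1958, p(26)=2436, p(27)=3010, p(28)=3718, p(29)=4565, p(30)=5604, p(31)=6842, p(32)=8349, p(33)=10143, p(34)=12310, p(35)=14883, p(36)=17977, p(37)=21637, p(38)=26015, p(39)=31185, p(40)=37338, p(41)=44583, p(42)=53174, p(43)=63261, p(44)=75175, p(45)=89134, p(46)=105558, p(47)=124754, p(48)=147273, p(49)=173525, p(50)=204226, p(51)=239943, p(52)=281589, p(53)=329931, p(54)=386155, p(55)=451276, p(56)=526823, p(57)=614154, p(58)=715220, p(59)=831820, p(60)=966467, p(61)=1121505, p(62)=1300156, p(63)=1505499, p(64)=1741630, p(65)=2012558, p(66)=2323520, p(67)=2679689, p(68)=3087735, p(69)=3554345, p(70)=4087968, p(71)=4697205, p(72)=5392783, p(73)=6185689, p(74)=7089500, p(75)=8118264, p(76)=9289091, p(77)=10619863, p(78)=12132164, p(79)=13848650, p(80)=15796476, p(81)=18004327, p(82)=20506255, p(83)=23338469, p(84)=26543660, p(85)=30167357, p(86)=34262962, p(87)=38887673, p(88)=44108109, p(89)=49995925, p(90)=56634173, p(91)=64112359, p(92)=72533807, p(93)=82010177, p(94)=92669720, p(95)=104651419, p(96)=118114304, p(97)=133230930, p(98)=150198136, p(99)=169229875, p(100)=190569292, p(101)=214481126, p(102)=241265379, p(103)=271248950, p(104)=304801365, p(105)=342325709, p(106)=384276336, p(107)=431149389, p(108)=483502844, p(109)=541946240, p(110)=607163746, p(111)=679903203, p(112)=761002156, p(113)=851376628, p(114)=952050665, p(115)=1064144451, p(116)=1188908248, p(117)=1327710076, p(118)=1482074143, p(119)=1653668665, p(120)=1844349560, p(121)=2056148051, p(122)=2291320912, p(123)=2552338241, p(124)=2841940500, p(125)=3163127352, p(126)=3519222692, p(127)=3913864295, p(128)=4351078600, p(129)=4835271870, p(130)=5371315400, p(131)=5964539504, p(132)=6620830889, p(133)=7346629512, p(134)=8149040695, p(135)=9035836076, p(136)=10015581680, p(137)=11097645016, p(138)=12292341831, p(139)=13610949895, p(140)=15065878135, p(141)=16670689208, p(142)=18440293320, p(143)=20390982757, p(144)=22540654445, p(145)=24908858009, p(146)=27517052599, p(147)=30388671978, p(148)=33549419497, p(149)=37027355200, p(150)=40853235313, p(151)=45060624582, p(152)=49686288421, p(153)=54770336324, p(154)=60356673280, p(155)=66493182097.
Final step: p(156) = p(155) + p(154) - p(151) - p(149) + p(144) + p(141) - p(134) - p(130) + p(121) + p(116) - p(105) - p(99) + p(86) + p(79) - p(64) - p(56) + p(39) + p(30) - p(11) - p(1)
= 66493182097 + 60356673280 - 45060624582 - 37027355200 + 22540654445 + 16670689208 - 8149040695 - 5371315400 + 2056148051 + 1188908248 - 342325709 - 169229875 + 34262962 + 13848650 - 1741630 - 526823 + 31185 + 5604 - 56 - 1
= 73232243759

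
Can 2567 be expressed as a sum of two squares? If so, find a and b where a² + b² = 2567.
Not possible

Factorization: 2567 = 17 × 151
By Fermat: n is sum of two squares iff every prime p ≡ 3 (mod 4) appears to even power.
Prime(s) ≡ 3 (mod 4) with odd exponent: [(151, 1)]
Therefore 2567 cannot be expressed as a² + b².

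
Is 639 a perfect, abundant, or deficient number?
deficient

Proper divisors of 639: sum = 1 + 3 + 9 + 71 + 213 = 297
Since 297 < 639, 639 is deficient.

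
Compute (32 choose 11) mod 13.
0

Using Lucas' theorem:
Write n=32 and k=11 in base 13:
n in base 13: [2, 6]
k in base 13: [0, 11]
C(32,11) mod 13 = ∏ C(n_i, k_i) mod 13
Digit binomials (mod 13): C(2,0) = 1; C(6,11) = 0 (k_i > n_i)
Product: 1 × 0 = 0 ≡ 0 (mod 13)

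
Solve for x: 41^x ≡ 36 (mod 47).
2

Baby-step giant-step with step n = ⌈√47⌉ = 7.
Baby steps 41^j mod 47 (j:value) for j=0..6: 0:1, 1:41, 2:36, 3:19, 4:27, 5:26, 6:32.
h = 36 is already in the table at j=2, so x = 2.
Check: 41^2 ≡ 36 (mod 47).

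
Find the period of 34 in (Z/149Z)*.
148

149 is prime, so ord(34) divides φ(149) = 148.
Divisors of 148: 1, 2, 4, 37, 74, 148.
Repeated squaring: 34^1 ≡ 34, 34^2 ≡ 113, 34^4 ≡ 104, 34^8 ≡ 88, 34^16 ≡ 145, 34^32 ≡ 16, 34^64 ≡ 107, 34^128 ≡ 125 (mod 149).
Test 34^d mod 149 for each divisor d in increasing order:
34^1 ≡ 34
34^2 ≡ 113
34^4 ≡ 104
34^37 = 34^32·34^4·34^1 ≡ 105
34^74 = 34^64·34^8·34^2 ≡ 148
34^148 = 34^128·34^16·34^4 ≡ 1  ← first divisor giving 1
The order is 148.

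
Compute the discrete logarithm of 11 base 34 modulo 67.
7

Baby-step giant-step with step n = ⌈√67⌉ = 9.
Baby steps 34^j mod 67 (j:value) for j=0..8: 0:1, 1:34, 2:17, 3:42, 4:21, 5:44, 6:22, 7:11, 8:39.
h = 11 is already in the table at j=7, so x = 7.
Check: 34^7 ≡ 11 (mod 67).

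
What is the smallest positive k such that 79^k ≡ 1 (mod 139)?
23

139 is prime, so ord(79) divides φ(139) = 138.
Divisors of 138: 1, 2, 3, 6, 23, 46, 69, 138.
Repeated squaring: 79^1 ≡ 79, 79^2 ≡ 125, 79^4 ≡ 57, 79^8 ≡ 52, 79^16 ≡ 63, 79^32 ≡ 77, 79^64 ≡ 91, 79^128 ≡ 80 (mod 139).
Test 79^d mod 139 for each divisor d in increasing order:
79^1 ≡ 79
79^2 ≡ 125
79^3 = 79^2·79^1 ≡ 6
79^6 = 79^4·79^2 ≡ 36
79^23 = 79^16·79^4·79^2·79^1 ≡ 1  ← first divisor giving 1
The order is 23.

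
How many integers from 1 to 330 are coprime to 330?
80

330 = 2 × 3 × 5 × 11
φ(n) = n × ∏(1 - 1/p) for each prime p dividing n
φ(330) = 330 × (1 - 1/2) × (1 - 1/3) × (1 - 1/5) × (1 - 1/11) = 80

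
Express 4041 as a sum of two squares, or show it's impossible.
21² + 60² (a=21, b=60)

Factorization: 4041 = 3^2 × 449
By Fermat: n is sum of two squares iff every prime p ≡ 3 (mod 4) appears to even power.
All primes ≡ 3 (mod 4) appear to even power.
Search a = 0, 1, 2, … for 4041 - a² a perfect square: first hit at a = 21: 4041 - 441 = 3600 = 60².
4041 = 21² + 60² = 441 + 3600 ✓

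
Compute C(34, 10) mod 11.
0

Using Lucas' theorem:
Write n=34 and k=10 in base 11:
n in base 11: [3, 1]
k in base 11: [0, 10]
C(34,10) mod 11 = ∏ C(n_i, k_i) mod 11
Digit binomials (mod 11): C(3,0) = 1; C(1,10) = 0 (k_i > n_i)
Product: 1 × 0 = 0 ≡ 0 (mod 11)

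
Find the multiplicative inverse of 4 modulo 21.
16

gcd(4, 21) = 1, so the inverse exists.
Extended Euclidean algorithm on (21, 4):
21 = 5 × 4 + 1  ⟹  1 = (1)·21 + (-5)·4
So (-5)·4 ≡ 1 (mod 21), i.e. 4^(-1) ≡ -5 ≡ 16 (mod 21).
Check: 4 × 16 = 64 ≡ 1 (mod 21)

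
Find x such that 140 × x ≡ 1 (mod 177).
110

gcd(140, 177) = 1, so the inverse exists.
Extended Euclidean algorithm on (177, 140):
177 = 1 × 140 + 37  ⟹  37 = (1)·177 + (-1)·140
140 = 3 × 37 + 29  ⟹  29 = (-3)·177 + (4)·140
37 = 1 × 29 + 8  ⟹  8 = (4)·177 + (-5)·140
29 = 3 × 8 + 5  ⟹  5 = (-15)·177 + (19)·140
8 = 1 × 5 + 3  ⟹  3 = (19)·177 + (-24)·140
5 = 1 × 3 + 2  ⟹  2 = (-34)·177 + (43)·140
3 = 1 × 2 + 1  ⟹  1 = (53)·177 + (-67)·140
So (-67)·140 ≡ 1 (mod 177), i.e. 140^(-1) ≡ -67 ≡ 110 (mod 177).
Check: 140 × 110 = 15400 ≡ 1 (mod 177)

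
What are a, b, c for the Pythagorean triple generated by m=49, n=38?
(957, 3724, 3845)

Euclid's formula: a = m² - n², b = 2mn, c = m² + n²
m = 49, n = 38
a = 49² - 38² = 2401 - 1444 = 957
b = 2 × 49 × 38 = 3724
c = 49² + 38² = 2401 + 1444 = 3845
Verification: 957² + 3724² = 915849 + 13868176 = 14784025 = 3845² ✓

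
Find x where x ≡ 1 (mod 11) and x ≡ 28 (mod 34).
232

Using Chinese Remainder Theorem:
M = 11 × 34 = 374
M1 = 34, M2 = 11
y1 = 34^(-1) mod 11 = 1
y2 = 11^(-1) mod 34 = 31
x = (1×34×1 + 28×11×31) mod 374 = 232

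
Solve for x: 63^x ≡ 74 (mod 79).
77

Baby-step giant-step with step n = ⌈√79⌉ = 9.
Baby steps 63^j mod 79 (j:value) for j=0..8: 0:1, 1:63, 2:19, 3:12, 4:45, 5:70, 6:65, 7:66, 8:50.
Giant-step multiplier: 63^(-9) ≡ 63^(78-9) = 63^69 ≡ 71 (mod 79).
Giant steps γ_i = 74·71^i mod 79: γ_0=74, γ_1=40, γ_2=75, γ_3=32, γ_4=60, γ_5=73, γ_6=48, γ_7=11, γ_8=70 (in table at j=5).
x = i·n + j = 8·9 + 5 = 77.
Check: 63^77 ≡ 74 (mod 79).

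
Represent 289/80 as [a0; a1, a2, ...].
[3; 1, 1, 1, 1, 2, 1, 1, 2]

Euclidean algorithm steps:
289 = 3 × 80 + 49
80 = 1 × 49 + 31
49 = 1 × 31 + 18
31 = 1 × 18 + 13
18 = 1 × 13 + 5
13 = 2 × 5 + 3
5 = 1 × 3 + 2
3 = 1 × 2 + 1
2 = 2 × 1 + 0
Continued fraction: [3; 1, 1, 1, 1, 2, 1, 1, 2]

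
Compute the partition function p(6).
11

p(n) counts ways to write n as a sum of positive integers (order ignored).
Examples: 6; 5 + 1; 4 + 2; 4 + 1 + 1; 3 + 3; ... (11 total)
p(6) = 11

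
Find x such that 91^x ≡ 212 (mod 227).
190

Baby-step giant-step with step n = ⌈√227⌉ = 16.
Baby steps 91^j mod 227 (j:value) for j=0..15: 0:1, 1:91, 2:109, 3:158, 4:77, 5:197, 6:221, 7:135, 8:27, 9:187, 10:219, 11:180, 12:36, 13:98, 14:65, 15:13.
Giant-step multiplier: 91^(-16) ≡ 91^(226-16) = 91^210 ≡ 175 (mod 227).
Giant steps γ_i = 212·175^i mod 227: γ_0=212, γ_1=99, γ_2=73, γ_3=63, γ_4=129, γ_5=102, γ_6=144, γ_7=3, γ_8=71, γ_9=167, γ_10=169, γ_11=65 (in table at j=14).
x = i·n + j = 11·16 + 14 = 190.
Check: 91^190 ≡ 212 (mod 227).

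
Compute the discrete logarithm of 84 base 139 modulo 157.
5

Baby-step giant-step with step n = ⌈√157⌉ = 13.
Baby steps 139^j mod 157 (j:value) for j=0..12: 0:1, 1:139, 2:10, 3:134, 4:100, 5:84, 6:58, 7:55, 8:109, 9:79, 10:148, 11:5, 12:67.
h = 84 is already in the table at j=5, so x = 5.
Check: 139^5 ≡ 84 (mod 157).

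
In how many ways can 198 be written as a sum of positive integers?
3345365983698

p(n) counts ways to write n as a sum of positive integers (order ignored).
Euler's pentagonal recurrence: p(k) = p(k-1) + p(k-2) - p(k-5) - p(k-7) + p(k-12) + p(k-15) - ... (offsets j(3j∓1)/2, signs ++--, p(0)=1, p(<0)=0).
DP table for k = 0..197: p(0)=1, p(1)=1, p(2)=2, p(3)=3, p(4)=5, p(5)=7, p(6)=11, p(7)=15, p(8)=22, p(9)=30, p(10)=42, p(11)=56, p(12)=77, p(13)=101, p(14)=135, p(15)=176, p(16)=231, p(17)=297, p(18)=385, p(19)=490, p(20)=627, p(21)=792, p(22)=1002, p(23)=1255, p(24)=1575, p(25)=1958, p(26)=2436, p(27)=3010, p(28)=3718, p(29)=4565, p(30)=5604, p(31)=6842, p(32)=8349, p(33)=10143, p(34)=12310, p(35)=14883, p(36)=17977, p(37)=21637, p(38)=26015, p(39)=31185, p(40)=37338, p(41)=44583, p(42)=53174, p(43)=63261, p(44)=75175, p(45)=89134, p(46)=105558, p(47)=124754, p(48)=147273, p(49)=173525, p(50)=204226, p(51)=239943, p(52)=281589, p(53)=329931, p(54)=386155, p(55)=451276, p(56)=526823, p(57)=614154, p(58)=715220, p(59)=831820, p(60)=966467, p(61)=1121505, p(62)=1300156, p(63)=1505499, p(64)=1741630, p(65)=2012558, p(66)=2323520, p(67)=2679689, p(68)=3087735, p(69)=3554345, p(70)=4087968, p(71)=4697205, p(72)=5392783, p(73)=6185689, p(74)=7089500, p(75)=8118264, p(76)=9289091, p(77)=10619863, p(78)=12132164, p(79)=13848650, p(80)=15796476, p(81)=18004327, p(82)=20506255, p(83)=23338469, p(84)=26543660, p(85)=30167357, p(86)=34262962, p(87)=38887673, p(88)=44108109, p(89)=49995925, p(90)=56634173, p(91)=64112359, p(92)=72533807, p(93)=82010177, p(94)=92669720, p(95)=104651419, p(96)=118114304, p(97)=133230930, p(98)=150198136, p(99)=169229875, p(100)=190569292, p(101)=214481126, p(102)=241265379, p(103)=271248950, p(104)=304801365, p(105)=342325709, p(106)=384276336, p(107)=431149389, p(108)=483502844, p(109)=541946240, p(110)=607163746, p(111)=679903203, p(112)=761002156, p(113)=851376628, p(114)=952050665, p(115)=1064144451, p(116)=1188908248, p(117)=1327710076, p(118)=1482074143, p(119)=1653668665, p(120)=1844349560, p(121)=2056148051, p(122)=2291320912, p(123)=2552338241, p(124)=2841940500, p(125)=3163127352, p(126)=3519222692, p(127)=3913864295, p(128)=4351078600, p(129)=4835271870, p(130)=5371315400, p(131)=5964539504, p(132)=6620830889, p(133)=7346629512, p(134)=8149040695, p(135)=9035836076, p(136)=10015581680, p(137)=11097645016, p(138)=12292341831, p(139)=13610949895, p(140)=15065878135, p(141)=16670689208, p(142)=18440293320, p(143)=20390982757, p(144)=22540654445, p(145)=24908858009, p(146)=27517052599, p(147)=30388671978, p(148)=33549419497, p(149)=37027355200, p(150)=40853235313, p(151)=45060624582, p(152)=49686288421, p(153)=54770336324, p(154)=60356673280, p(155)=66493182097, p(156)=73232243759, p(157)=80630964769, p(158)=88751778802, p(159)=97662728555, p(160)=107438159466, p(161)=118159068427, p(162)=129913904637, p(163)=142798995930, p(164)=156919475295, p(165)=172389800255, p(166)=189334822579, p(167)=207890420102, p(168)=228204732751, p(169)=250438925115, p(170)=274768617130, p(171)=301384802048, p(172)=330495499613, p(173)=362326859895, p(174)=397125074750, p(175)=435157697830, p(176)=476715857290, p(177)=522115831195, p(178)=571701605655, p(179)=625846753120, p(180)=684957390936, p(181)=749474411781, p(182)=819876908323, p(183)=896684817527, p(184)=980462880430, p(185)=1071823774337, p(186)=1171432692373, p(187)=1280011042268, p(188)=1398341745571, p(189)=1527273599625, p(190)=1667727404093, p(191)=1820701100652, p(192)=1987276856363, p(193)=2168627105469, p(194)=2366022741845, p(195)=2580840212973, p(196)=2814570987591, p(197)=3068829878530.
Final step: p(198) = p(197) + p(196) - p(193) - p(191) + p(186) + p(183) - p(176) - p(172) + p(163) + p(158) - p(147) - p(141) + p(128) + p(121) - p(106) - p(98) + p(81) + p(72) - p(53) - p(43) + p(22) + p(11)
= 3068829878530 + 2814570987591 - 2168627105469 - 1820701100652 + 1171432692373 + 896684817527 - 476715857290 - 330495499613 + 142798995930 + 88751778802 - 30388671978 - 16670689208 + 4351078600 + 2056148051 - 384276336 - 150198136 + 18004327 + 5392783 - 329931 - 63261 + 1002 + 56
= 3345365983698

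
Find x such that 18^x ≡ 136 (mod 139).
136

Baby-step giant-step with step n = ⌈√139⌉ = 12.
Baby steps 18^j mod 139 (j:value) for j=0..11: 0:1, 1:18, 2:46, 3:133, 4:31, 5:2, 6:36, 7:92, 8:127, 9:62, 10:4, 11:72.
Giant-step multiplier: 18^(-12) ≡ 18^(138-12) = 18^126 ≡ 34 (mod 139).
Giant steps γ_i = 136·34^i mod 139: γ_0=136, γ_1=37, γ_2=7, γ_3=99, γ_4=30, γ_5=47, γ_6=69, γ_7=122, γ_8=117, γ_9=86, γ_10=5, γ_11=31 (in table at j=4).
x = i·n + j = 11·12 + 4 = 136.
Check: 18^136 ≡ 136 (mod 139).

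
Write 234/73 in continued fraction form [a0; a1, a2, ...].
[3; 4, 1, 6, 2]

Euclidean algorithm steps:
234 = 3 × 73 + 15
73 = 4 × 15 + 13
15 = 1 × 13 + 2
13 = 6 × 2 + 1
2 = 2 × 1 + 0
Continued fraction: [3; 4, 1, 6, 2]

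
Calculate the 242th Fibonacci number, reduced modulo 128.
97

Matrix identity: Q^n = [[F_(n+1), F_n], [F_n, F_(n-1)]] with Q = [[1,1],[1,0]].
n = 242 = 11110010₂. Square-and-multiply, entries mod 128:
Q^1 = [[1,1],[1,0]]
Q^3 = (Q^1)²·Q = [[3,2],[2,1]]
Q^7 = (Q^3)²·Q = [[21,13],[13,8]]
Q^15 = (Q^7)²·Q = [[91,98],[98,121]]
Q^30 = (Q^15)² = [[93,40],[40,53]]
Q^60 = (Q^30)² = [[9,80],[80,57]]
Q^121 = (Q^60)²·Q = [[113,81],[81,32]]
Q^242 = (Q^121)² = [[2,97],[97,33]]
F_242 mod 128 = Q^242[0][1] = 97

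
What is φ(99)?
60

99 = 3^2 × 11
φ(n) = n × ∏(1 - 1/p) for each prime p dividing n
φ(99) = 99 × (1 - 1/3) × (1 - 1/11) = 60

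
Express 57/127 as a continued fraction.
[0; 2, 4, 2, 1, 1, 2]

Euclidean algorithm steps:
57 = 0 × 127 + 57
127 = 2 × 57 + 13
57 = 4 × 13 + 5
13 = 2 × 5 + 3
5 = 1 × 3 + 2
3 = 1 × 2 + 1
2 = 2 × 1 + 0
Continued fraction: [0; 2, 4, 2, 1, 1, 2]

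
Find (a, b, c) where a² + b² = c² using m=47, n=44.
(273, 4136, 4145)

Euclid's formula: a = m² - n², b = 2mn, c = m² + n²
m = 47, n = 44
a = 47² - 44² = 2209 - 1936 = 273
b = 2 × 47 × 44 = 4136
c = 47² + 44² = 2209 + 1936 = 4145
Verification: 273² + 4136² = 74529 + 17106496 = 17181025 = 4145² ✓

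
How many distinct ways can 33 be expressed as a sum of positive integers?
10143

p(n) counts ways to write n as a sum of positive integers (order ignored).
Euler's pentagonal recurrence: p(k) = p(k-1) + p(k-2) - p(k-5) - p(k-7) + p(k-12) + p(k-15) - ... (offsets j(3j∓1)/2, signs ++--, p(0)=1, p(<0)=0).
DP table for k = 0..32: p(0)=1, p(1)=1, p(2)=2, p(3)=3, p(4)=5, p(5)=7, p(6)=11, p(7)=15, p(8)=22, p(9)=30, p(10)=42, p(11)=56, p(12)=77, p(13)=101, p(14)=135, p(15)=176, p(16)=231, p(17)=297, p(18)=385, p(19)=490, p(20)=627, p(21)=792, p(22)=1002, p(23)=1255, p(24)=1575, p(25)=1958, p(26)=2436, p(27)=3010, p(28)=3718, p(29)=4565, p(30)=5604, p(31)=6842, p(32)=8349.
Final step: p(33) = p(32) + p(31) - p(28) - p(26) + p(21) + p(18) - p(11) - p(7)
= 8349 + 6842 - 3718 - 2436 + 792 + 385 - 56 - 15
= 10143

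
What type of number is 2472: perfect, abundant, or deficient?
abundant

Proper divisors of 2472: sum = 1 + 2 + 3 + 4 + 6 + 8 + 12 + 24 + 103 + 206 + 309 + 412 + 618 + 824 + 1236 = 3768
Since 3768 > 2472, 2472 is abundant.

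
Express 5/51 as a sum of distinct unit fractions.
1/11 + 1/141 + 1/26367

Greedy algorithm:
5/51: ceiling(51/5) = 11, use 1/11
4/561: ceiling(561/4) = 141, use 1/141
1/26367: ceiling(26367/1) = 26367, use 1/26367
Result: 5/51 = 1/11 + 1/141 + 1/26367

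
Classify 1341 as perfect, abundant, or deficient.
deficient

Proper divisors of 1341: sum = 1 + 3 + 9 + 149 + 447 = 609
Since 609 < 1341, 1341 is deficient.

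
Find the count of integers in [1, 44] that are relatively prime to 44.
20

44 = 2^2 × 11
φ(n) = n × ∏(1 - 1/p) for each prime p dividing n
φ(44) = 44 × (1 - 1/2) × (1 - 1/11) = 20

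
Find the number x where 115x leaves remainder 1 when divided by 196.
75

gcd(115, 196) = 1, so the inverse exists.
Extended Euclidean algorithm on (196, 115):
196 = 1 × 115 + 81  ⟹  81 = (1)·196 + (-1)·115
115 = 1 × 81 + 34  ⟹  34 = (-1)·196 + (2)·115
81 = 2 × 34 + 13  ⟹  13 = (3)·196 + (-5)·115
34 = 2 × 13 + 8  ⟹  8 = (-7)·196 + (12)·115
13 = 1 × 8 + 5  ⟹  5 = (10)·196 + (-17)·115
8 = 1 × 5 + 3  ⟹  3 = (-17)·196 + (29)·115
5 = 1 × 3 + 2  ⟹  2 = (27)·196 + (-46)·115
3 = 1 × 2 + 1  ⟹  1 = (-44)·196 + (75)·115
So (75)·115 ≡ 1 (mod 196), i.e. 115^(-1) ≡ 75 (mod 196).
Check: 115 × 75 = 8625 ≡ 1 (mod 196)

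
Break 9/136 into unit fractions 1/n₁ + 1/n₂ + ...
1/16 + 1/272

Greedy algorithm:
9/136: ceiling(136/9) = 16, use 1/16
1/272: ceiling(272/1) = 272, use 1/272
Result: 9/136 = 1/16 + 1/272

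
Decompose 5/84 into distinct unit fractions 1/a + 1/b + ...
1/17 + 1/1428

Greedy algorithm:
5/84: ceiling(84/5) = 17, use 1/17
1/1428: ceiling(1428/1) = 1428, use 1/1428
Result: 5/84 = 1/17 + 1/1428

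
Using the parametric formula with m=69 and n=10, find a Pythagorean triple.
(4661, 1380, 4861)

Euclid's formula: a = m² - n², b = 2mn, c = m² + n²
m = 69, n = 10
a = 69² - 10² = 4761 - 100 = 4661
b = 2 × 69 × 10 = 1380
c = 69² + 10² = 4761 + 100 = 4861
Verification: 4661² + 1380² = 21724921 + 1904400 = 23629321 = 4861² ✓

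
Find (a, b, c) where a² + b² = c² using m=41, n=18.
(1357, 1476, 2005)

Euclid's formula: a = m² - n², b = 2mn, c = m² + n²
m = 41, n = 18
a = 41² - 18² = 1681 - 324 = 1357
b = 2 × 41 × 18 = 1476
c = 41² + 18² = 1681 + 324 = 2005
Verification: 1357² + 1476² = 1841449 + 2178576 = 4020025 = 2005² ✓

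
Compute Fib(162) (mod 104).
96

Matrix identity: Q^n = [[F_(n+1), F_n], [F_n, F_(n-1)]] with Q = [[1,1],[1,0]].
n = 162 = 10100010₂. Square-and-multiply, entries mod 104:
Q^1 = [[1,1],[1,0]]
Q^2 = (Q^1)² = [[2,1],[1,1]]
Q^5 = (Q^2)²·Q = [[8,5],[5,3]]
Q^10 = (Q^5)² = [[89,55],[55,34]]
Q^20 = (Q^10)² = [[26,5],[5,21]]
Q^40 = (Q^20)² = [[77,27],[27,50]]
Q^81 = (Q^40)²·Q = [[103,2],[2,101]]
Q^162 = (Q^81)² = [[5,96],[96,13]]
F_162 mod 104 = Q^162[0][1] = 96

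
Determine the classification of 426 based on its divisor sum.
abundant

Proper divisors of 426: sum = 1 + 2 + 3 + 6 + 71 + 142 + 213 = 438
Since 438 > 426, 426 is abundant.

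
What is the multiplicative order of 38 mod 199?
198

199 is prime, so ord(38) divides φ(199) = 198.
Divisors of 198: 1, 2, 3, 6, 9, 11, 18, 22, 33, 66, 99, 198.
Repeated squaring: 38^1 ≡ 38, 38^2 ≡ 51, 38^4 ≡ 14, 38^8 ≡ 196, 38^16 ≡ 9, 38^32 ≡ 81, 38^64 ≡ 193, 38^128 ≡ 36 (mod 199).
Test 38^d mod 199 for each divisor d in increasing order:
38^1 ≡ 38
38^2 ≡ 51
38^3 = 38^2·38^1 ≡ 147
38^6 = 38^4·38^2 ≡ 117
38^9 = 38^8·38^1 ≡ 85
38^11 = 38^8·38^2·38^1 ≡ 156
38^18 = 38^16·38^2 ≡ 61
38^22 = 38^16·38^4·38^2 ≡ 58
38^33 = 38^32·38^1 ≡ 93
38^66 = 38^64·38^2 ≡ 92
38^99 = 38^64·38^32·38^2·38^1 ≡ 198
38^198 = 38^128·38^64·38^4·38^2 ≡ 1  ← first divisor giving 1
The order is 198.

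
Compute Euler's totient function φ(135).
72

135 = 3^3 × 5
φ(n) = n × ∏(1 - 1/p) for each prime p dividing n
φ(135) = 135 × (1 - 1/3) × (1 - 1/5) = 72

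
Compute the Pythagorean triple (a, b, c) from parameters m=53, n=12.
(2665, 1272, 2953)

Euclid's formula: a = m² - n², b = 2mn, c = m² + n²
m = 53, n = 12
a = 53² - 12² = 2809 - 144 = 2665
b = 2 × 53 × 12 = 1272
c = 53² + 12² = 2809 + 144 = 2953
Verification: 2665² + 1272² = 7102225 + 1617984 = 8720209 = 2953² ✓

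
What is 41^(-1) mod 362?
53

gcd(41, 362) = 1, so the inverse exists.
Extended Euclidean algorithm on (362, 41):
362 = 8 × 41 + 34  ⟹  34 = (1)·362 + (-8)·41
41 = 1 × 34 + 7  ⟹  7 = (-1)·362 + (9)·41
34 = 4 × 7 + 6  ⟹  6 = (5)·362 + (-44)·41
7 = 1 × 6 + 1  ⟹  1 = (-6)·362 + (53)·41
So (53)·41 ≡ 1 (mod 362), i.e. 41^(-1) ≡ 53 (mod 362).
Check: 41 × 53 = 2173 ≡ 1 (mod 362)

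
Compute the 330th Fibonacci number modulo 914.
638

Matrix identity: Q^n = [[F_(n+1), F_n], [F_n, F_(n-1)]] with Q = [[1,1],[1,0]].
n = 330 = 101001010₂. Square-and-multiply, entries mod 914:
Q^1 = [[1,1],[1,0]]
Q^2 = (Q^1)² = [[2,1],[1,1]]
Q^5 = (Q^2)²·Q = [[8,5],[5,3]]
Q^10 = (Q^5)² = [[89,55],[55,34]]
Q^20 = (Q^10)² = [[892,367],[367,525]]
Q^41 = (Q^20)²·Q = [[788,815],[815,887]]
Q^82 = (Q^41)² = [[85,523],[523,476]]
Q^165 = (Q^82)²·Q = [[165,156],[156,9]]
Q^330 = (Q^165)² = [[377,638],[638,653]]
F_330 mod 914 = Q^330[0][1] = 638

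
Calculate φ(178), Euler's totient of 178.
88

178 = 2 × 89
φ(n) = n × ∏(1 - 1/p) for each prime p dividing n
φ(178) = 178 × (1 - 1/2) × (1 - 1/89) = 88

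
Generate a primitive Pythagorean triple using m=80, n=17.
(6111, 2720, 6689)

Euclid's formula: a = m² - n², b = 2mn, c = m² + n²
m = 80, n = 17
a = 80² - 17² = 6400 - 289 = 6111
b = 2 × 80 × 17 = 2720
c = 80² + 17² = 6400 + 289 = 6689
Verification: 6111² + 2720² = 37344321 + 7398400 = 44742721 = 6689² ✓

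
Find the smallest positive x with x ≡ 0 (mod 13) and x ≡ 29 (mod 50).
429

Using Chinese Remainder Theorem:
M = 13 × 50 = 650
M1 = 50, M2 = 13
y1 = 50^(-1) mod 13 = 6
y2 = 13^(-1) mod 50 = 27
x = (0×50×6 + 29×13×27) mod 650 = 429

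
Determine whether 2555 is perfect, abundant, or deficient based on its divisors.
deficient

Proper divisors of 2555: sum = 1 + 5 + 7 + 35 + 73 + 365 + 511 = 997
Since 997 < 2555, 2555 is deficient.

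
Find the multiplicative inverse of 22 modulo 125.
108

gcd(22, 125) = 1, so the inverse exists.
Extended Euclidean algorithm on (125, 22):
125 = 5 × 22 + 15  ⟹  15 = (1)·125 + (-5)·22
22 = 1 × 15 + 7  ⟹  7 = (-1)·125 + (6)·22
15 = 2 × 7 + 1  ⟹  1 = (3)·125 + (-17)·22
So (-17)·22 ≡ 1 (mod 125), i.e. 22^(-1) ≡ -17 ≡ 108 (mod 125).
Check: 22 × 108 = 2376 ≡ 1 (mod 125)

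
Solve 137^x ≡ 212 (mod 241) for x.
2

Baby-step giant-step with step n = ⌈√241⌉ = 16.
Baby steps 137^j mod 241 (j:value) for j=0..15: 0:1, 1:137, 2:212, 3:124, 4:118, 5:19, 6:193, 7:172, 8:187, 9:73, 10:120, 11:52, 12:135, 13:179, 14:182, 15:111.
h = 212 is already in the table at j=2, so x = 2.
Check: 137^2 ≡ 212 (mod 241).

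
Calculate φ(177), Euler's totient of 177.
116

177 = 3 × 59
φ(n) = n × ∏(1 - 1/p) for each prime p dividing n
φ(177) = 177 × (1 - 1/3) × (1 - 1/59) = 116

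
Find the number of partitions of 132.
6620830889

p(n) counts ways to write n as a sum of positive integers (order ignored).
Euler's pentagonal recurrence: p(k) = p(k-1) + p(k-2) - p(k-5) - p(k-7) + p(k-12) + p(k-15) - ... (offsets j(3j∓1)/2, signs ++--, p(0)=1, p(<0)=0).
DP table for k = 0..131: p(0)=1, p(1)=1, p(2)=2, p(3)=3, p(4)=5, p(5)=7, p(6)=11, p(7)=15, p(8)=22, p(9)=30, p(10)=42, p(11)=56, p(12)=77, p(13)=101, p(14)=135, p(15)=176, p(16)=231, p(17)=297, p(18)=385, p(19)=490, p(20)=627, p(21)=792, p(22)=1002, p(23)=1255, p(24)=1575, p(25)=1958, p(26)=2436, p(27)=3010, p(28)=3718, p(29)=4565, p(30)=5604, p(31)=6842, p(32)=8349, p(33)=10143, p(34)=12310, p(35)=14883, p(36)=17977, p(37)=21637, p(38)=26015, p(39)=31185, p(40)=37338, p(41)=44583, p(42)=53174, p(43)=63261, p(44)=75175, p(45)=89134, p(46)=105558, p(47)=124754, p(48)=147273, p(49)=173525, p(50)=204226, p(51)=239943, p(52)=281589, p(53)=329931, p(54)=386155, p(55)=451276, p(56)=526823, p(57)=614154, p(58)=715220, p(59)=831820, p(60)=966467, p(61)=1121505, p(62)=1300156, p(63)=1505499, p(64)=1741630, p(65)=2012558, p(66)=2323520, p(67)=2679689, p(68)=3087735, p(69)=3554345, p(70)=4087968, p(71)=4697205, p(72)=5392783, p(73)=6185689, p(74)=7089500, p(75)=8118264, p(76)=9289091, p(77)=10619863, p(78)=12132164, p(79)=13848650, p(80)=15796476, p(81)=18004327, p(82)=20506255, p(83)=23338469, p(84)=26543660, p(85)=30167357, p(86)=34262962, p(87)=38887673, p(88)=44108109, p(89)=49995925, p(90)=56634173, p(91)=64112359, p(92)=72533807, p(93)=82010177, p(94)=92669720, p(95)=104651419, p(96)=118114304, p(97)=133230930, p(98)=150198136, p(99)=169229875, p(100)=190569292, p(101)=214481126, p(102)=241265379, p(103)=271248950, p(104)=304801365, p(105)=342325709, p(106)=384276336, p(107)=431149389, p(108)=483502844, p(109)=541946240, p(110)=607163746, p(111)=679903203, p(112)=761002156, p(113)=851376628, p(114)=952050665, p(115)=1064144451, p(116)=1188908248, p(117)=1327710076, p(118)=1482074143, p(119)=1653668665, p(120)=1844349560, p(121)=2056148051, p(122)=2291320912, p(123)=2552338241, p(124)=2841940500, p(125)=3163127352, p(126)=3519222692, p(127)=3913864295, p(128)=4351078600, p(129)=4835271870, p(130)=5371315400, p(131)=5964539504.
Final step: p(132) = p(131) + p(130) - p(127) - p(125) + p(120) + p(117) - p(110) - p(106) + p(97) + p(92) - p(81) - p(75) + p(62) + p(55) - p(40) - p(32) + p(15) + p(6)
= 5964539504 + 5371315400 - 3913864295 - 3163127352 + 1844349560 + 1327710076 - 607163746 - 384276336 + 133230930 + 72533807 - 18004327 - 8118264 + 1300156 + 451276 - 37338 - 8349 + 176 + 11
= 6620830889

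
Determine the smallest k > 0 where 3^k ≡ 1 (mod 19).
18

19 is prime, so ord(3) divides φ(19) = 18.
Divisors of 18: 1, 2, 3, 6, 9, 18.
Repeated squaring: 3^1 ≡ 3, 3^2 ≡ 9, 3^4 ≡ 5, 3^8 ≡ 6, 3^16 ≡ 17 (mod 19).
Test 3^d mod 19 for each divisor d in increasing order:
3^1 ≡ 3
3^2 ≡ 9
3^3 = 3^2·3^1 ≡ 8
3^6 = 3^4·3^2 ≡ 7
3^9 = 3^8·3^1 ≡ 18
3^18 = 3^16·3^2 ≡ 1  ← first divisor giving 1
The order is 18.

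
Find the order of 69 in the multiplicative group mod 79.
26

79 is prime, so ord(69) divides φ(79) = 78.
Divisors of 78: 1, 2, 3, 6, 13, 26, 39, 78.
Repeated squaring: 69^1 ≡ 69, 69^2 ≡ 21, 69^4 ≡ 46, 69^8 ≡ 62, 69^16 ≡ 52, 69^32 ≡ 18, 69^64 ≡ 8 (mod 79).
Test 69^d mod 79 for each divisor d in increasing order:
69^1 ≡ 69
69^2 ≡ 21
69^3 = 69^2·69^1 ≡ 27
69^6 = 69^4·69^2 ≡ 18
69^13 = 69^8·69^4·69^1 ≡ 78
69^26 = 69^16·69^8·69^2 ≡ 1  ← first divisor giving 1
The order is 26.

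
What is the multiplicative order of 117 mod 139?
69

139 is prime, so ord(117) divides φ(139) = 138.
Divisors of 138: 1, 2, 3, 6, 23, 46, 69, 138.
Repeated squaring: 117^1 ≡ 117, 117^2 ≡ 67, 117^4 ≡ 41, 117^8 ≡ 13, 117^16 ≡ 30, 117^32 ≡ 66, 117^64 ≡ 47, 117^128 ≡ 124 (mod 139).
Test 117^d mod 139 for each divisor d in increasing order:
117^1 ≡ 117
117^2 ≡ 67
117^3 = 117^2·117^1 ≡ 55
117^6 = 117^4·117^2 ≡ 106
117^23 = 117^16·117^4·117^2·117^1 ≡ 96
117^46 = 117^32·117^8·117^4·117^2 ≡ 42
117^69 = 117^64·117^4·117^1 ≡ 1  ← first divisor giving 1
The order is 69.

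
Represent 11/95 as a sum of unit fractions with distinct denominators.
1/9 + 1/214 + 1/182970

Greedy algorithm:
11/95: ceiling(95/11) = 9, use 1/9
4/855: ceiling(855/4) = 214, use 1/214
1/182970: ceiling(182970/1) = 182970, use 1/182970
Result: 11/95 = 1/9 + 1/214 + 1/182970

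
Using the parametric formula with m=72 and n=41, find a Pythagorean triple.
(3503, 5904, 6865)

Euclid's formula: a = m² - n², b = 2mn, c = m² + n²
m = 72, n = 41
a = 72² - 41² = 5184 - 1681 = 3503
b = 2 × 72 × 41 = 5904
c = 72² + 41² = 5184 + 1681 = 6865
Verification: 3503² + 5904² = 12271009 + 34857216 = 47128225 = 6865² ✓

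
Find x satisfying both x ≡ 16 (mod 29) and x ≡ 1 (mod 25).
451

Using Chinese Remainder Theorem:
M = 29 × 25 = 725
M1 = 25, M2 = 29
y1 = 25^(-1) mod 29 = 7
y2 = 29^(-1) mod 25 = 19
x = (16×25×7 + 1×29×19) mod 725 = 451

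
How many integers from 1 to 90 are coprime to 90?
24

90 = 2 × 3^2 × 5
φ(n) = n × ∏(1 - 1/p) for each prime p dividing n
φ(90) = 90 × (1 - 1/2) × (1 - 1/3) × (1 - 1/5) = 24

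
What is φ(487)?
486

487 = 487
φ(n) = n × ∏(1 - 1/p) for each prime p dividing n
φ(487) = 487 × (1 - 1/487) = 486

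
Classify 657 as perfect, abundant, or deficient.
deficient

Proper divisors of 657: sum = 1 + 3 + 9 + 73 + 219 = 305
Since 305 < 657, 657 is deficient.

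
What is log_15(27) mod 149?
99

Baby-step giant-step with step n = ⌈√149⌉ = 13.
Baby steps 15^j mod 149 (j:value) for j=0..12: 0:1, 1:15, 2:76, 3:97, 4:114, 5:71, 6:22, 7:32, 8:33, 9:48, 10:124, 11:72, 12:37.
Giant-step multiplier: 15^(-13) ≡ 15^(148-13) = 15^135 ≡ 109 (mod 149).
Giant steps γ_i = 27·109^i mod 149: γ_0=27, γ_1=112, γ_2=139, γ_3=102, γ_4=92, γ_5=45, γ_6=137, γ_7=33 (in table at j=8).
x = i·n + j = 7·13 + 8 = 99.
Check: 15^99 ≡ 27 (mod 149).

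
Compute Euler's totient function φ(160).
64

160 = 2^5 × 5
φ(n) = n × ∏(1 - 1/p) for each prime p dividing n
φ(160) = 160 × (1 - 1/2) × (1 - 1/5) = 64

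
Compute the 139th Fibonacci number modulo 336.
5

Matrix identity: Q^n = [[F_(n+1), F_n], [F_n, F_(n-1)]] with Q = [[1,1],[1,0]].
n = 139 = 10001011₂. Square-and-multiply, entries mod 336:
Q^1 = [[1,1],[1,0]]
Q^2 = (Q^1)² = [[2,1],[1,1]]
Q^4 = (Q^2)² = [[5,3],[3,2]]
Q^8 = (Q^4)² = [[34,21],[21,13]]
Q^17 = (Q^8)²·Q = [[232,253],[253,315]]
Q^34 = (Q^17)² = [[233,295],[295,274]]
Q^69 = (Q^34)²·Q = [[239,194],[194,45]]
Q^139 = (Q^69)²·Q = [[333,5],[5,328]]
F_139 mod 336 = Q^139[0][1] = 5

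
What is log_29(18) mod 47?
24

Baby-step giant-step with step n = ⌈√47⌉ = 7.
Baby steps 29^j mod 47 (j:value) for j=0..6: 0:1, 1:29, 2:42, 3:43, 4:25, 5:20, 6:16.
Giant-step multiplier: 29^(-7) ≡ 29^(46-7) = 29^39 ≡ 39 (mod 47).
Giant steps γ_i = 18·39^i mod 47: γ_0=18, γ_1=44, γ_2=24, γ_3=43 (in table at j=3).
x = i·n + j = 3·7 + 3 = 24.
Check: 29^24 ≡ 18 (mod 47).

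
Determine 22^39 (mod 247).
27

Repeated squaring. Binary of 39 = 100111.
22^1 ≡ 22 (mod 247); 22^2 ≡ 237 (mod 247); 22^4 ≡ 100 (mod 247); 22^8 ≡ 120 (mod 247); 22^16 ≡ 74 (mod 247); 22^32 ≡ 42 (mod 247)
22^39 = 22^1 × 22^2 × 22^4 × 22^32 ≡ 27 (mod 247)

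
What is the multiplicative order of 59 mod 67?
11

67 is prime, so ord(59) divides φ(67) = 66.
Divisors of 66: 1, 2, 3, 6, 11, 22, 33, 66.
Repeated squaring: 59^1 ≡ 59, 59^2 ≡ 64, 59^4 ≡ 9, 59^8 ≡ 14, 59^16 ≡ 62, 59^32 ≡ 25, 59^64 ≡ 22 (mod 67).
Test 59^d mod 67 for each divisor d in increasing order:
59^1 ≡ 59
59^2 ≡ 64
59^3 = 59^2·59^1 ≡ 24
59^6 = 59^4·59^2 ≡ 40
59^11 = 59^8·59^2·59^1 ≡ 1  ← first divisor giving 1
The order is 11.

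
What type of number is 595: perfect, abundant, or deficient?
deficient

Proper divisors of 595: sum = 1 + 5 + 7 + 17 + 35 + 85 + 119 = 269
Since 269 < 595, 595 is deficient.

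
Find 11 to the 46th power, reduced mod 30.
1

Repeated squaring. Binary of 46 = 101110.
11^1 ≡ 11 (mod 30); 11^2 ≡ 1 (mod 30); 11^4 ≡ 1 (mod 30); 11^8 ≡ 1 (mod 30); 11^16 ≡ 1 (mod 30); 11^32 ≡ 1 (mod 30)
11^46 = 11^2 × 11^4 × 11^8 × 11^32 ≡ 1 (mod 30)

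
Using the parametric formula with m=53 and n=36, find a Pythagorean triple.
(1513, 3816, 4105)

Euclid's formula: a = m² - n², b = 2mn, c = m² + n²
m = 53, n = 36
a = 53² - 36² = 2809 - 1296 = 1513
b = 2 × 53 × 36 = 3816
c = 53² + 36² = 2809 + 1296 = 4105
Verification: 1513² + 3816² = 2289169 + 14561856 = 16851025 = 4105² ✓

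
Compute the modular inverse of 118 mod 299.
261

gcd(118, 299) = 1, so the inverse exists.
Extended Euclidean algorithm on (299, 118):
299 = 2 × 118 + 63  ⟹  63 = (1)·299 + (-2)·118
118 = 1 × 63 + 55  ⟹  55 = (-1)·299 + (3)·118
63 = 1 × 55 + 8  ⟹  8 = (2)·299 + (-5)·118
55 = 6 × 8 + 7  ⟹  7 = (-13)·299 + (33)·118
8 = 1 × 7 + 1  ⟹  1 = (15)·299 + (-38)·118
So (-38)·118 ≡ 1 (mod 299), i.e. 118^(-1) ≡ -38 ≡ 261 (mod 299).
Check: 118 × 261 = 30798 ≡ 1 (mod 299)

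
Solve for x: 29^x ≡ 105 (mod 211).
166

Baby-step giant-step with step n = ⌈√211⌉ = 15.
Baby steps 29^j mod 211 (j:value) for j=0..14: 0:1, 1:29, 2:208, 3:124, 4:9, 5:50, 6:184, 7:61, 8:81, 9:28, 10:179, 11:127, 12:96, 13:41, 14:134.
Giant-step multiplier: 29^(-15) ≡ 29^(210-15) = 29^195 ≡ 12 (mod 211).
Giant steps γ_i = 105·12^i mod 211: γ_0=105, γ_1=205, γ_2=139, γ_3=191, γ_4=182, γ_5=74, γ_6=44, γ_7=106, γ_8=6, γ_9=72, γ_10=20, γ_11=29 (in table at j=1).
x = i·n + j = 11·15 + 1 = 166.
Check: 29^166 ≡ 105 (mod 211).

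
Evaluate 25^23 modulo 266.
233

Repeated squaring. Binary of 23 = 10111.
25^1 ≡ 25 (mod 266); 25^2 ≡ 93 (mod 266); 25^4 ≡ 137 (mod 266); 25^8 ≡ 149 (mod 266); 25^16 ≡ 123 (mod 266)
25^23 = 25^1 × 25^2 × 25^4 × 25^16 ≡ 233 (mod 266)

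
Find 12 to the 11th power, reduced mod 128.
0

Repeated squaring. Binary of 11 = 1011.
12^1 ≡ 12 (mod 128); 12^2 ≡ 16 (mod 128); 12^4 ≡ 0 (mod 128); 12^8 ≡ 0 (mod 128)
12^11 = 12^1 × 12^2 × 12^8 ≡ 0 (mod 128)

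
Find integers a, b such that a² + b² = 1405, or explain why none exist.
6² + 37² (a=6, b=37)

Factorization: 1405 = 5 × 281
By Fermat: n is sum of two squares iff every prime p ≡ 3 (mod 4) appears to even power.
All primes ≡ 3 (mod 4) appear to even power.
Search a = 0, 1, 2, … for 1405 - a² a perfect square: first hit at a = 6: 1405 - 36 = 1369 = 37².
1405 = 6² + 37² = 36 + 1369 ✓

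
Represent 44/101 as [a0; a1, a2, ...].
[0; 2, 3, 2, 1, 1, 2]

Euclidean algorithm steps:
44 = 0 × 101 + 44
101 = 2 × 44 + 13
44 = 3 × 13 + 5
13 = 2 × 5 + 3
5 = 1 × 3 + 2
3 = 1 × 2 + 1
2 = 2 × 1 + 0
Continued fraction: [0; 2, 3, 2, 1, 1, 2]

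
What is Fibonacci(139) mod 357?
5

Matrix identity: Q^n = [[F_(n+1), F_n], [F_n, F_(n-1)]] with Q = [[1,1],[1,0]].
n = 139 = 10001011₂. Square-and-multiply, entries mod 357:
Q^1 = [[1,1],[1,0]]
Q^2 = (Q^1)² = [[2,1],[1,1]]
Q^4 = (Q^2)² = [[5,3],[3,2]]
Q^8 = (Q^4)² = [[34,21],[21,13]]
Q^17 = (Q^8)²·Q = [[85,169],[169,273]]
Q^34 = (Q^17)² = [[86,169],[169,274]]
Q^69 = (Q^34)²·Q = [[50,257],[257,150]]
Q^139 = (Q^69)²·Q = [[354,5],[5,349]]
F_139 mod 357 = Q^139[0][1] = 5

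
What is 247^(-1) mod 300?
283

gcd(247, 300) = 1, so the inverse exists.
Extended Euclidean algorithm on (300, 247):
300 = 1 × 247 + 53  ⟹  53 = (1)·300 + (-1)·247
247 = 4 × 53 + 35  ⟹  35 = (-4)·300 + (5)·247
53 = 1 × 35 + 18  ⟹  18 = (5)·300 + (-6)·247
35 = 1 × 18 + 17  ⟹  17 = (-9)·300 + (11)·247
18 = 1 × 17 + 1  ⟹  1 = (14)·300 + (-17)·247
So (-17)·247 ≡ 1 (mod 300), i.e. 247^(-1) ≡ -17 ≡ 283 (mod 300).
Check: 247 × 283 = 69901 ≡ 1 (mod 300)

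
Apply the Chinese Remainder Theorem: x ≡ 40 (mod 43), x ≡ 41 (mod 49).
384

Using Chinese Remainder Theorem:
M = 43 × 49 = 2107
M1 = 49, M2 = 43
y1 = 49^(-1) mod 43 = 36
y2 = 43^(-1) mod 49 = 8
x = (40×49×36 + 41×43×8) mod 2107 = 384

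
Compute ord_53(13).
13

53 is prime, so ord(13) divides φ(53) = 52.
Divisors of 52: 1, 2, 4, 13, 26, 52.
Repeated squaring: 13^1 ≡ 13, 13^2 ≡ 10, 13^4 ≡ 47, 13^8 ≡ 36, 13^16 ≡ 24, 13^32 ≡ 46 (mod 53).
Test 13^d mod 53 for each divisor d in increasing order:
13^1 ≡ 13
13^2 ≡ 10
13^4 ≡ 47
13^13 = 13^8·13^4·13^1 ≡ 1  ← first divisor giving 1
The order is 13.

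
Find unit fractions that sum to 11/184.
1/17 + 1/1043 + 1/3262504

Greedy algorithm:
11/184: ceiling(184/11) = 17, use 1/17
3/3128: ceiling(3128/3) = 1043, use 1/1043
1/3262504: ceiling(3262504/1) = 3262504, use 1/3262504
Result: 11/184 = 1/17 + 1/1043 + 1/3262504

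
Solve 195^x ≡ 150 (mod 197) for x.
164

Baby-step giant-step with step n = ⌈√197⌉ = 15.
Baby steps 195^j mod 197 (j:value) for j=0..14: 0:1, 1:195, 2:4, 3:189, 4:16, 5:165, 6:64, 7:69, 8:59, 9:79, 10:39, 11:119, 12:156, 13:82, 14:33.
Giant-step multiplier: 195^(-15) ≡ 195^(196-15) = 195^181 ≡ 194 (mod 197).
Giant steps γ_i = 150·194^i mod 197: γ_0=150, γ_1=141, γ_2=168, γ_3=87, γ_4=133, γ_5=192, γ_6=15, γ_7=152, γ_8=135, γ_9=186, γ_10=33 (in table at j=14).
x = i·n + j = 10·15 + 14 = 164.
Check: 195^164 ≡ 150 (mod 197).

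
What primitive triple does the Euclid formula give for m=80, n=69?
(1639, 11040, 11161)

Euclid's formula: a = m² - n², b = 2mn, c = m² + n²
m = 80, n = 69
a = 80² - 69² = 6400 - 4761 = 1639
b = 2 × 80 × 69 = 11040
c = 80² + 69² = 6400 + 4761 = 11161
Verification: 1639² + 11040² = 2686321 + 121881600 = 124567921 = 11161² ✓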